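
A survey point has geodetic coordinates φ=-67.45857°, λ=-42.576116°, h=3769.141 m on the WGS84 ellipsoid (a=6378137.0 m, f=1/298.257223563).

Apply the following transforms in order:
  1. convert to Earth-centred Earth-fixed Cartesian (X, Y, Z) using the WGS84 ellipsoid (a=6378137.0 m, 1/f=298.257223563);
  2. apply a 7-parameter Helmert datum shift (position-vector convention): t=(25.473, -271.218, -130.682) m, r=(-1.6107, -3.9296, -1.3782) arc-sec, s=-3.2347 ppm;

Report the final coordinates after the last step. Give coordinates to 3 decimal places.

X=1806844.363 m, Y=-1660302.181 m, Z=-5871753.020 m

start: φ=-67.458570°, λ=-42.576116°, h=3769.141 m
→ ECEF (a=6378137.000, f=1/298.257223563): X=1806723.9630, Y=-1659978.4097, Z=-5871688.7137
→ Helmert 7p (PV): X=1806844.3629, Y=-1660302.1814, Z=-5871753.0198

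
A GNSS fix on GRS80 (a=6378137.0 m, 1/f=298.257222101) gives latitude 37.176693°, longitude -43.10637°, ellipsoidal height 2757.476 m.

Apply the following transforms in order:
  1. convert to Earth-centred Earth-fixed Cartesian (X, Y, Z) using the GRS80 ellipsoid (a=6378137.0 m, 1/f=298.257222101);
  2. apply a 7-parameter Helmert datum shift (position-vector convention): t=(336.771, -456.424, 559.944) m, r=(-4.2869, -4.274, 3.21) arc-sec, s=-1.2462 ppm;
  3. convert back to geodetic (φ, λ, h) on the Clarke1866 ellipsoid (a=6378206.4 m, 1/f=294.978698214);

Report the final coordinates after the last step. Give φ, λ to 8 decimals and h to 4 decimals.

φ=37.18142049°, λ=-43.10659496°, h=3550.2260 m

start: φ=37.176693°, λ=-43.106370°, h=2757.476 m
→ ECEF (a=6378137.000, f=1/298.257222101): X=3716405.7339, Y=-3478526.0558, Z=3834701.8682
→ Helmert 7p (PV): X=3716712.5495, Y=-3478840.6100, Z=3835406.3365
→ geod (Bowring, a=6378206.400): φ=37.18142049°, λ=-43.10659496°, h=3550.2260 m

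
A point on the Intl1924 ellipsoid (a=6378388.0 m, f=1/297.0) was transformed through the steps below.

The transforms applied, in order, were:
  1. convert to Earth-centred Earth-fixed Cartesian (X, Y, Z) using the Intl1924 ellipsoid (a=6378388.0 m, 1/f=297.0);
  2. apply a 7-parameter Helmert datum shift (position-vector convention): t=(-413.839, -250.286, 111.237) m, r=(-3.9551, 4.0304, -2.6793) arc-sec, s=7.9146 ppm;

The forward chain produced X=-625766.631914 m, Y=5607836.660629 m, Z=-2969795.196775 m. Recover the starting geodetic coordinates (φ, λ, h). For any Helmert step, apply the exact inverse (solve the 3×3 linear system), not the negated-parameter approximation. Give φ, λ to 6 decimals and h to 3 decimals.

φ=-27.916989°, λ=96.362811°, h=2918.389 m

start: X=-625766.6319, Y=5607836.6606, Z=-2969795.1968 m
→ Helmert⁻¹: X=-625362.6610, Y=5608091.3833, Z=-2969787.6135
→ geod (Bowring, a=6378388.000): φ=-27.91698900°, λ=96.36281100°, h=2918.3890 m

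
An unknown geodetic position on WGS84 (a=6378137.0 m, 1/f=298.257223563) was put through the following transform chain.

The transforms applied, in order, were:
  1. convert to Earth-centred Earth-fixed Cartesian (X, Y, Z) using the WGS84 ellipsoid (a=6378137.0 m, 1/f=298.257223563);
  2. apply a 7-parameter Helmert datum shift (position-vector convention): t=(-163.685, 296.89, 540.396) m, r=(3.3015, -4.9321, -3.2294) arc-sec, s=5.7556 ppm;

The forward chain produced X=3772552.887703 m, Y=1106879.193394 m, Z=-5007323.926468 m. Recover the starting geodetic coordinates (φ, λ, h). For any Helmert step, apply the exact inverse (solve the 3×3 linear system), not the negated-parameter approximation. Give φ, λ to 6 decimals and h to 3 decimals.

start: X=3772552.8877, Y=1106879.1934, Z=-5007323.9265 m
→ Helmert⁻¹: X=3772557.7863, Y=1106554.8420, Z=-5007943.4185
→ geod (Bowring, a=6378137.000): φ=-52.05296500°, λ=16.34730300°, h=1919.8330 m

φ=-52.052965°, λ=16.347303°, h=1919.833 m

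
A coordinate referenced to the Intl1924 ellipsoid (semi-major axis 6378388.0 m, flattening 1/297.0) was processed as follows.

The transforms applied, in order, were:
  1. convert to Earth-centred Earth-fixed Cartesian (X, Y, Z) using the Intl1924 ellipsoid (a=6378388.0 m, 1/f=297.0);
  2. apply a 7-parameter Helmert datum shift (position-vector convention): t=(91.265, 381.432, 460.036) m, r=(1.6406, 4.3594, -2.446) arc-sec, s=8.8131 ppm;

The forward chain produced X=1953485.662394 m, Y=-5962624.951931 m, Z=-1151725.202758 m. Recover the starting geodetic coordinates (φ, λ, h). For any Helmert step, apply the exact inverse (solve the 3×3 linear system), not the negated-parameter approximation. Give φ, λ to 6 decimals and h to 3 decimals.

φ=-10.472826°, λ=-71.861090°, h=1971.617 m

start: X=1953485.6624, Y=-5962624.9519, Z=-1151725.2028 m
→ Helmert⁻¹: X=1953472.2432, Y=-5962939.8300, Z=-1152086.3696
→ geod (Bowring, a=6378388.000): φ=-10.47282600°, λ=-71.86109000°, h=1971.6170 m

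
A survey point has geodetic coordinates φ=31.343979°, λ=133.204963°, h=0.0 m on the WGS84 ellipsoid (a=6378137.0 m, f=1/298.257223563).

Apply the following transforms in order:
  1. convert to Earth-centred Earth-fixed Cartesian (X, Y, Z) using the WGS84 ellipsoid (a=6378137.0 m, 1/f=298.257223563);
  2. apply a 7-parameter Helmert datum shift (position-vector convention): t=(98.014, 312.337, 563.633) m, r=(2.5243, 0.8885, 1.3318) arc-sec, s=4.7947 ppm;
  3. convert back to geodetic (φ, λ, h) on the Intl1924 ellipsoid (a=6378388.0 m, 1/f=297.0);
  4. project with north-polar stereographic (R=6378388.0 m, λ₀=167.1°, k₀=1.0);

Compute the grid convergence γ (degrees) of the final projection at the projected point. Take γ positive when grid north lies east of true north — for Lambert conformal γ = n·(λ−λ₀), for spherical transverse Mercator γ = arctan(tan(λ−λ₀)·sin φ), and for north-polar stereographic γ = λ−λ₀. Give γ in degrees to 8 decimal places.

-33.89748323

start: φ=31.343979°, λ=133.204963°, h=0.000 m
→ ECEF (a=6378137.000, f=1/298.257223563): X=-3732666.7231, Y=3974196.4234, Z=3298524.8211
→ Helmert 7p (PV): X=-3732598.0580, Y=3974463.3465, Z=3299168.9854
→ geod (Bowring, a=6378388.000): φ=31.34897941°, λ=133.20251677°, h=234.7884 m
→ into stereo (λ₀=167.1°): φ=31.34897941°, λ−λ₀=-33.89748323°
convergence γ = -33.89748323°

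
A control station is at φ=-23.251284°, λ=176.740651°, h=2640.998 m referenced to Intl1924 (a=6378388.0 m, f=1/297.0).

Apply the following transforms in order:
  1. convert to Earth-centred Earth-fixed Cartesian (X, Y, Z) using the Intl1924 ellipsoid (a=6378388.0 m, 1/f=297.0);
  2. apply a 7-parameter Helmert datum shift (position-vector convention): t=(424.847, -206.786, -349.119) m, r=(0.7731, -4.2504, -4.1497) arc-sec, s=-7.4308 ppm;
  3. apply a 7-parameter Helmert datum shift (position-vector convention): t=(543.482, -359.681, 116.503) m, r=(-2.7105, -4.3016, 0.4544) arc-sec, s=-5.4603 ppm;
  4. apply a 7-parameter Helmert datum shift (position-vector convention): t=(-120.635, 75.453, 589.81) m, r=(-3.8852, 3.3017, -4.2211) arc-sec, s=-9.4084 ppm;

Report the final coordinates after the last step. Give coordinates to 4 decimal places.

X=-5855305.7832 m, Y=333162.5445 m, Z=-2503132.5542 m

start: φ=-23.251284°, λ=176.740651°, h=2640.998 m
→ ECEF (a=6378388.000, f=1/297.0): X=-5856360.5709, Y=333506.9302, Z=-2503387.0994
→ Helmert 7p (PV): X=-5855833.9112, Y=333424.8681, Z=-2503837.0446
→ Helmert 7p (PV): X=-5855206.9726, Y=333017.5638, Z=-2503833.3726
→ Helmert 7p (PV): X=-5855305.7832, Y=333162.5445, Z=-2503132.5542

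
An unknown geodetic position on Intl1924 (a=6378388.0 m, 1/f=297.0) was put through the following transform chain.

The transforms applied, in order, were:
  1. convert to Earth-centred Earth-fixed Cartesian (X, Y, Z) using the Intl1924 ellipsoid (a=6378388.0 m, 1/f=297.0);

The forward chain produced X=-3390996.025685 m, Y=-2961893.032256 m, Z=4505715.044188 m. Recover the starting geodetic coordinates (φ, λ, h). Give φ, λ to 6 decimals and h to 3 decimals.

φ=45.214219°, λ=-138.864148°, h=2089.331 m

start: X=-3390996.0257, Y=-2961893.0323, Z=4505715.0442 m
→ geod (Bowring, a=6378388.000): φ=45.21421900°, λ=-138.86414800°, h=2089.3310 m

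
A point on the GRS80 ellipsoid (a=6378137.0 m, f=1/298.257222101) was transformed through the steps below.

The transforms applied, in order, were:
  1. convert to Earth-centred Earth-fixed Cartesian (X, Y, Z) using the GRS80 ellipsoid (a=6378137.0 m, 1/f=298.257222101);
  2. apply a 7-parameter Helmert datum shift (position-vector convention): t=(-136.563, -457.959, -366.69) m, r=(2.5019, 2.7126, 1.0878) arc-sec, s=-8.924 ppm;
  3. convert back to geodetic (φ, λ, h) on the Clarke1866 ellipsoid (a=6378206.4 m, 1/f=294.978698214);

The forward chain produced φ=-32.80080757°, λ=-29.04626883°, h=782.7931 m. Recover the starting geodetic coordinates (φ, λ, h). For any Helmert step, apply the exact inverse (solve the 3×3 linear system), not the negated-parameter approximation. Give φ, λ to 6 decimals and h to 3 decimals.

φ=-32.795580°, λ=-29.041744°, h=553.917 m

start: φ=-32.800808°, λ=-29.046269°, h=782.793 m
→ ECEF (a=6378206.400, f=1/294.978698214): X=4692199.0422, Y=-2605884.0244, Z=-3435652.7639
→ Helmert⁻¹: X=4692408.9158, Y=-2605515.7310, Z=-3435223.4168
→ geod (Bowring, a=6378137.000): φ=-32.79558000°, λ=-29.04174400°, h=553.9170 m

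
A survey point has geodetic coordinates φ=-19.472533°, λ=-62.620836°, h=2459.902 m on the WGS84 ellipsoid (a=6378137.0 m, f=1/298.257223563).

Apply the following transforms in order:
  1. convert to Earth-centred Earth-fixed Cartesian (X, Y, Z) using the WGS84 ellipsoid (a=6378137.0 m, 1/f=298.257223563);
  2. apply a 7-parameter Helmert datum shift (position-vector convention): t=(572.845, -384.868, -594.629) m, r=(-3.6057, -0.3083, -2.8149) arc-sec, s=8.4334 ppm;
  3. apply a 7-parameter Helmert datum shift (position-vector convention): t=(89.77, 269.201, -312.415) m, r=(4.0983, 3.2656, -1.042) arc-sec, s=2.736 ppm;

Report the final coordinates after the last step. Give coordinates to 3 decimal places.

X=2768044.351 m, Y=-5343989.657 m, Z=-2114539.050 m

start: φ=-19.472533°, λ=-62.620836°, h=2459.902 m
→ ECEF (a=6378137.000, f=1/298.257223563): X=2767481.0595, Y=-5343767.6085, Z=-2113555.9393
→ Helmert 7p (PV): X=2768007.4758, Y=-5344272.2580, Z=-2114070.8414
→ Helmert 7p (PV): X=2768044.3508, Y=-5343989.6575, Z=-2114539.0502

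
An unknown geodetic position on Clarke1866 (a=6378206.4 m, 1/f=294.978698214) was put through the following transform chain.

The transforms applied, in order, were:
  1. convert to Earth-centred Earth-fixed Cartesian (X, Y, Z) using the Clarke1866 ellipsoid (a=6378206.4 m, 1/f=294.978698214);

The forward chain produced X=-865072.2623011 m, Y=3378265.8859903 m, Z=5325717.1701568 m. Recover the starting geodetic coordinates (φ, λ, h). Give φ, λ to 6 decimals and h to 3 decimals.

φ=56.961334°, λ=104.363096°, h=2819.962 m

start: X=-865072.2623, Y=3378265.8860, Z=5325717.1702 m
→ geod (Bowring, a=6378206.400): φ=56.96133400°, λ=104.36309600°, h=2819.9620 m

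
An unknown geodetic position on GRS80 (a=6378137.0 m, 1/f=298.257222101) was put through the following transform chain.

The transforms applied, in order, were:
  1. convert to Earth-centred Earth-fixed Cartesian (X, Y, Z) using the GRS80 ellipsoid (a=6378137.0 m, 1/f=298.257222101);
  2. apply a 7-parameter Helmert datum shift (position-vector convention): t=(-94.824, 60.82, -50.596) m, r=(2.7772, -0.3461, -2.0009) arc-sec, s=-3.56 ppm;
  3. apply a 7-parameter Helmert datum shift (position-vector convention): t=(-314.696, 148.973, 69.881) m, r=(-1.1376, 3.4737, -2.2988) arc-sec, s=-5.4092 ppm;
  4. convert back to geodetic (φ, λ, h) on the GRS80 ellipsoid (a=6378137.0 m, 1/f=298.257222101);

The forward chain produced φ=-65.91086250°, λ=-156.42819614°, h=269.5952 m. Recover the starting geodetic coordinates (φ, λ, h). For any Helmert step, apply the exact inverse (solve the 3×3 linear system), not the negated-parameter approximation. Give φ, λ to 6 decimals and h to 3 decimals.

start: φ=-65.910863°, λ=-156.428196°, h=269.595 m
→ ECEF (a=6378137.000, f=1/298.257222101): X=-2392849.7610, Y=-1044008.3351, Z=-5800143.8797
→ Helmert⁻¹: X=-2392438.6872, Y=-1044157.6297, Z=-5800291.1852
→ Helmert⁻¹: X=-2392351.9819, Y=-1044323.4703, Z=-5800243.1629
→ geod (Bowring, a=6378137.000): φ=-65.91392900°, λ=-156.41748700°, h=225.4770 m

φ=-65.913929°, λ=-156.417487°, h=225.477 m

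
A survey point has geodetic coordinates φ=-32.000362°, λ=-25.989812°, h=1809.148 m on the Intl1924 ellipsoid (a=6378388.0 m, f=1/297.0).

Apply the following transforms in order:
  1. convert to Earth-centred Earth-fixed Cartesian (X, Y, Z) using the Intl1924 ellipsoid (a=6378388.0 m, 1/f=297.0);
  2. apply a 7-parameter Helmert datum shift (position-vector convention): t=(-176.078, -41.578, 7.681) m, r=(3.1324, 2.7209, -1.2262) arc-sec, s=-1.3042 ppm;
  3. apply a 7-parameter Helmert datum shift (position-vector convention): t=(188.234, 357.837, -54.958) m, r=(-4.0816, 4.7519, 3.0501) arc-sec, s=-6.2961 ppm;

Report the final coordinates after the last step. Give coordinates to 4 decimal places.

X=4867990.4394 m, Y=-2372905.5453 m, Z=-3361661.2625 m

start: φ=-32.000362°, λ=-25.989812°, h=1809.148 m
→ ECEF (a=6378388.000, f=1/297.0): X=4868116.0802, Y=-2373267.4139, Z=-3361474.0943
→ Helmert 7p (PV): X=4867875.2025, Y=-2373283.7883, Z=-3361562.2871
→ Helmert 7p (PV): X=4867990.4394, Y=-2372905.5453, Z=-3361661.2625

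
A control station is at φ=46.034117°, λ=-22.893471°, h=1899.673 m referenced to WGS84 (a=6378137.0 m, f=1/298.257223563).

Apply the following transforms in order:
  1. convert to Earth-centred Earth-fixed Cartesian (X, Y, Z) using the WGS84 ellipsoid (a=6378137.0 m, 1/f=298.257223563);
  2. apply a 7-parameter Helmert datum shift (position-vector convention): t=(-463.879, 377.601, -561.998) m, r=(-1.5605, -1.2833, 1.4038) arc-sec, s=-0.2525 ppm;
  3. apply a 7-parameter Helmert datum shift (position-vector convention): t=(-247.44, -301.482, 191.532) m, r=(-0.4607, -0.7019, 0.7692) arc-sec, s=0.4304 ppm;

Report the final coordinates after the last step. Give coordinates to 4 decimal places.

X=4086677.3235 m, Y=-1725878.6499 m, Z=4568934.8778 m

start: φ=46.034117°, λ=-22.893471°, h=1899.673 m
→ ECEF (a=6378137.000, f=1/298.257223563): X=4087413.7084, Y=-1726042.2942, Z=4569248.2808
→ Helmert 7p (PV): X=4086932.1163, Y=-1725601.8705, Z=4568723.6177
→ Helmert 7p (PV): X=4086677.3235, Y=-1725878.6499, Z=4568934.8778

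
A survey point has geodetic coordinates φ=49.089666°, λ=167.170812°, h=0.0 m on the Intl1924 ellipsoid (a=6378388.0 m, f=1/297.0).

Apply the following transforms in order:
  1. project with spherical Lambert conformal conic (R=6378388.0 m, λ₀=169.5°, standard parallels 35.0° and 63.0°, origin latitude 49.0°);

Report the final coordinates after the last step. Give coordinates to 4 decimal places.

start: φ=49.089666°, λ=167.170812°, h=0.000 m
→ lcc (R=6378388.0, λ₀=169.5°): E=-164697.0533, N=12236.2944

E=-164697.0533 m, N=12236.2944 m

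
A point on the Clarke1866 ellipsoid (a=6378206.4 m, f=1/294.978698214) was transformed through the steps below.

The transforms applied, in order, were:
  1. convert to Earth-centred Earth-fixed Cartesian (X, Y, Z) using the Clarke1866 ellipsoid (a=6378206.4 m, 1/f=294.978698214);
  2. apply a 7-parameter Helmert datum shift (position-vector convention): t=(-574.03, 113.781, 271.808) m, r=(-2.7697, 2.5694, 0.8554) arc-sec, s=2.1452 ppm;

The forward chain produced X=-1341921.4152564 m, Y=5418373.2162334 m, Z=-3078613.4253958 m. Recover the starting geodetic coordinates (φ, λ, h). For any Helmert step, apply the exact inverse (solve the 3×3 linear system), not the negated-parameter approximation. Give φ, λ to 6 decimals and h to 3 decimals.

start: X=-1341921.4153, Y=5418373.2162, Z=-3078613.4254 m
→ Helmert⁻¹: X=-1341283.6853, Y=5418294.7165, Z=-3078822.5805
→ geod (Bowring, a=6378206.400): φ=-29.04500100°, λ=103.90389900°, h=1502.9260 m

φ=-29.045001°, λ=103.903899°, h=1502.926 m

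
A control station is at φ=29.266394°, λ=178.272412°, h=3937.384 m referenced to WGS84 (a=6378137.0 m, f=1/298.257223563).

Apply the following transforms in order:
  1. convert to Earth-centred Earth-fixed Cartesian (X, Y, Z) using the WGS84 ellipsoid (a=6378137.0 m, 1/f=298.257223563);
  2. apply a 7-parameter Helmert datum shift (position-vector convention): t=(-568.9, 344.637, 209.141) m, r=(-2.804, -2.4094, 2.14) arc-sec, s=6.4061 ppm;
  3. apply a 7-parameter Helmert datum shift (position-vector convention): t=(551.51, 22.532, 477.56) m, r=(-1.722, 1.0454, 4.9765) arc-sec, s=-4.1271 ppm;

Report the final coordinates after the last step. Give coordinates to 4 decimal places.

X=-5569421.9963 m, Y=168222.4120 m, Z=3102270.4747 m

start: φ=29.266394°, λ=178.272412°, h=3937.384 m
→ ECEF (a=6378137.000, f=1/298.257223563): X=-5569365.6028, Y=167978.9705, Z=3101617.2212
→ Helmert 7p (PV): X=-5570008.1540, Y=168309.0652, Z=3101778.8912
→ Helmert 7p (PV): X=-5569421.9963, Y=168222.4120, Z=3102270.4747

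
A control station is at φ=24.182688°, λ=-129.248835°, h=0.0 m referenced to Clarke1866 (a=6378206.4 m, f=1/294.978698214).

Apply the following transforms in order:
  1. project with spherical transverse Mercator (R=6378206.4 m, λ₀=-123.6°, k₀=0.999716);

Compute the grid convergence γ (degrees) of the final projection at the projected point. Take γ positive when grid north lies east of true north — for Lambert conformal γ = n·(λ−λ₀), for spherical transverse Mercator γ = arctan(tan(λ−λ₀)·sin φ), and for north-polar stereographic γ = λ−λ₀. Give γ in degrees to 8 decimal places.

start: φ=24.182688°, λ=-129.248835°, h=0.000 m
→ into tm (λ₀=-123.6°): φ=24.18268800°, λ−λ₀=-5.64883500°
convergence γ = -2.32028826°

-2.32028826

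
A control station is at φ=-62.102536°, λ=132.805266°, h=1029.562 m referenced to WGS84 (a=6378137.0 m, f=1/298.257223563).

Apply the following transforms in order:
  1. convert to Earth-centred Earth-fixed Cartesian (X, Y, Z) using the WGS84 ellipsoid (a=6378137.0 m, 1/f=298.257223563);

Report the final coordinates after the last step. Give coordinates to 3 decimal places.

start: φ=-62.102536°, λ=132.805266°, h=1029.562 m
→ ECEF (a=6378137.000, f=1/298.257223563): X=-2033488.0297, Y=2195562.5033, Z=-5614780.8900

X=-2033488.030 m, Y=2195562.503 m, Z=-5614780.890 m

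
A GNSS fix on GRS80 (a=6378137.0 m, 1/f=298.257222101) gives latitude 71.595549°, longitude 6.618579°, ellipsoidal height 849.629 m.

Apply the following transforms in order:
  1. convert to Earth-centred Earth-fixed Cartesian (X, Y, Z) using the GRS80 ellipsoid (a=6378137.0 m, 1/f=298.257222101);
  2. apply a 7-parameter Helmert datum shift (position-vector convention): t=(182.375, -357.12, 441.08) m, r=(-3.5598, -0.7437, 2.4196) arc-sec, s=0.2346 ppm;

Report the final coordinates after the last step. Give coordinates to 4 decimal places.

X=2006782.5834 m, Y=232604.3043 m, Z=6030840.7782 m

start: φ=71.595549°, λ=6.618579°, h=849.629 m
→ ECEF (a=6378137.000, f=1/298.257222101): X=2006624.2119, Y=232833.7559, Z=6030395.0668
→ Helmert 7p (PV): X=2006782.5834, Y=232604.3043, Z=6030840.7782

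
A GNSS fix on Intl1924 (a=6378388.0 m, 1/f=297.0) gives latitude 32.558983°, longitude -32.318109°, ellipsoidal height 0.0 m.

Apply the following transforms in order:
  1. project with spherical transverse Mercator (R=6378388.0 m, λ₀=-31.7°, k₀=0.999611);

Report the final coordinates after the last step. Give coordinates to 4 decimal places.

E=-57973.8289 m, N=3623350.3710 m

start: φ=32.558983°, λ=-32.318109°, h=0.000 m
→ tm (R=6378388.0, λ₀=-31.7°): E=-57973.8289, N=3623350.3710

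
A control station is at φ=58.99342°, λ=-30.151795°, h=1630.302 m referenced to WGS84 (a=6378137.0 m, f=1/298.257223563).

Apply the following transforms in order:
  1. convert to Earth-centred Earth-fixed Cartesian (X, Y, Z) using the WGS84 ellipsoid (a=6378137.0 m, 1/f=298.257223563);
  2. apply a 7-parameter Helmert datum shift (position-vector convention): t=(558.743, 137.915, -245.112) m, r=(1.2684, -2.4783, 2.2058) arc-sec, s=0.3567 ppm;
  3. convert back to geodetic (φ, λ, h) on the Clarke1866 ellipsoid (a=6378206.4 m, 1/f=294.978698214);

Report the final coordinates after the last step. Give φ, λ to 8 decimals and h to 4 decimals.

start: φ=58.993420°, λ=-30.151795°, h=1630.302 m
→ ECEF (a=6378137.000, f=1/298.257223563): X=2848798.6258, Y=-1654833.2751, Z=5444956.0008
→ Helmert 7p (PV): X=2849310.6599, Y=-1654698.9683, Z=5444736.8836
→ geod (Bowring, a=6378206.400): φ=58.99140850°, λ=-30.14530322°, h=1741.0601 m

φ=58.99140850°, λ=-30.14530322°, h=1741.0601 m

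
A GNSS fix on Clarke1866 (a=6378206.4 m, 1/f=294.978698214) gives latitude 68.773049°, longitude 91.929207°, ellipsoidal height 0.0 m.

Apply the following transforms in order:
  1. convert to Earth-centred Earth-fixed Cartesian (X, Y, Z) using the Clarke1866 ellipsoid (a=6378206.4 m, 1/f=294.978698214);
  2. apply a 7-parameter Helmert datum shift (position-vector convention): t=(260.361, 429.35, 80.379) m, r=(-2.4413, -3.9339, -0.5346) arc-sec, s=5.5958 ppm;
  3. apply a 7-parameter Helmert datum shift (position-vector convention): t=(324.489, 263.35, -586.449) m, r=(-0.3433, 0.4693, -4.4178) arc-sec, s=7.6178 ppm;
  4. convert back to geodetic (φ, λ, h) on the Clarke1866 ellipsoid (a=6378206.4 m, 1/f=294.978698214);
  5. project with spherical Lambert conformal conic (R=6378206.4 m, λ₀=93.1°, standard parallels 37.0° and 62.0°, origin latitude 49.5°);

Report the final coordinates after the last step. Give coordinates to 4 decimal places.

E=-49757.2253 m, N=2135961.8903 m

start: φ=68.773049°, λ=91.929207°, h=0.000 m
→ ECEF (a=6378206.400, f=1/294.978698214): X=-77971.8488, Y=2314821.2838, Z=5922667.5352
→ Helmert 7p (PV): X=-77818.8828, Y=2315333.8888, Z=5922752.1714
→ Helmert 7p (PV): X=-77431.9204, Y=2315626.4010, Z=5922207.1642
→ geod (Bowring, a=6378206.400): φ=68.76498182°, λ=91.91519227°, h=-144.2911 m
→ lcc (R=6378206.4, λ₀=93.1°): E=-49757.2253, N=2135961.8903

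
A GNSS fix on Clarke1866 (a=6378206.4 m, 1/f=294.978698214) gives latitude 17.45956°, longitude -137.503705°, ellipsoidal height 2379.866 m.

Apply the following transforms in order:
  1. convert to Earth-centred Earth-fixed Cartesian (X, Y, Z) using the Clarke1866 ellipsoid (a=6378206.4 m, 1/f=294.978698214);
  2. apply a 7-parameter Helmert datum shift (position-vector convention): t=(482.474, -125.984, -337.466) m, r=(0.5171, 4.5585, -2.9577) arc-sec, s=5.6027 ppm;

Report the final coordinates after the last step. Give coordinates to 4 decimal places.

X=-4488724.2619 m, Y=-4113116.9275 m, Z=1901772.2076 m

start: φ=17.459560°, λ=-137.503705°, h=2379.866 m
→ ECEF (a=6378206.400, f=1/294.978698214): X=-4489164.6411, Y=-4113027.5031, Z=1902010.1163
→ Helmert 7p (PV): X=-4488724.2619, Y=-4113116.9275, Z=1901772.2076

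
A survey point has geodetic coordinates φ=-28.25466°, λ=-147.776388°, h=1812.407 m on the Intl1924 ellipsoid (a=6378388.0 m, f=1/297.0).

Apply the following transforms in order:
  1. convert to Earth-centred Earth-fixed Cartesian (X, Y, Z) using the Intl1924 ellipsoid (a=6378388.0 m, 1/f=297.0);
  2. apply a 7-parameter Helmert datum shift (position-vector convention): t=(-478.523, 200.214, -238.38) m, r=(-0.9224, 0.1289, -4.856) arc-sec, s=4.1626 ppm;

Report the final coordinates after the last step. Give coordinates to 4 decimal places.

X=-4758537.9025 m, Y=-2998704.5515 m, Z=-3002528.7540 m

start: φ=-28.254660°, λ=-147.776388°, h=1812.407 m
→ ECEF (a=6378388.000, f=1/297.0): X=-4757967.0935, Y=-2998990.8710, Z=-3002294.2613
→ Helmert 7p (PV): X=-4758537.9025, Y=-2998704.5515, Z=-3002528.7540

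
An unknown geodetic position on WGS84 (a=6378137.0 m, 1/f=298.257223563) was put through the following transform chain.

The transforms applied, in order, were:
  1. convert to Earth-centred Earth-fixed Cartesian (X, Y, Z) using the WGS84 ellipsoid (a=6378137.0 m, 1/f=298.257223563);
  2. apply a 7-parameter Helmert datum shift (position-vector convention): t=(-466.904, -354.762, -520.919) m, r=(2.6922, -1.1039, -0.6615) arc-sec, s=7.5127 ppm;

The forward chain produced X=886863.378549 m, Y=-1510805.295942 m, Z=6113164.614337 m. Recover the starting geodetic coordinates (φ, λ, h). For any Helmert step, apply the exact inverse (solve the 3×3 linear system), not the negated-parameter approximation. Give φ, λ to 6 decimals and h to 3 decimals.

φ=74.113060°, λ=-59.565011°, h=1299.338 m

start: X=886863.3785, Y=-1510805.2959, Z=6113164.6143 m
→ Helmert⁻¹: X=887361.1795, Y=-1510356.5443, Z=6113654.5678
→ geod (Bowring, a=6378137.000): φ=74.11306000°, λ=-59.56501100°, h=1299.3380 m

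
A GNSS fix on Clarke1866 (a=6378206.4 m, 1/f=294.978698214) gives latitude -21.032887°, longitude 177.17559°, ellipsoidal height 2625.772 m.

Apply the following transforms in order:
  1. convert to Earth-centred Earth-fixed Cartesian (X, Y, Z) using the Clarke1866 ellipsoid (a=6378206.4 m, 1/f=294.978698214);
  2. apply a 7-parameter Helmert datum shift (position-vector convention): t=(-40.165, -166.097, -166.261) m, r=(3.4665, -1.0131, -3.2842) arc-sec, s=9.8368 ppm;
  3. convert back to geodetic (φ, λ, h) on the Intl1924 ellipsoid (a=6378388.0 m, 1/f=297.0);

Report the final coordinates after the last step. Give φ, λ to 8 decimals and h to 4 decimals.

φ=-21.03353389°, λ=177.17591940°, h=2577.6259 m

start: φ=-21.032887°, λ=177.175590°, h=2625.772 m
→ ECEF (a=6378206.400, f=1/294.978698214): X=-5951065.5458, Y=293597.1416, Z=-2275601.8931
→ Helmert 7p (PV): X=-5951148.3984, Y=293566.9322, Z=-2275814.8343
→ geod (Bowring, a=6378388.000): φ=-21.03353389°, λ=177.17591940°, h=2577.6259 m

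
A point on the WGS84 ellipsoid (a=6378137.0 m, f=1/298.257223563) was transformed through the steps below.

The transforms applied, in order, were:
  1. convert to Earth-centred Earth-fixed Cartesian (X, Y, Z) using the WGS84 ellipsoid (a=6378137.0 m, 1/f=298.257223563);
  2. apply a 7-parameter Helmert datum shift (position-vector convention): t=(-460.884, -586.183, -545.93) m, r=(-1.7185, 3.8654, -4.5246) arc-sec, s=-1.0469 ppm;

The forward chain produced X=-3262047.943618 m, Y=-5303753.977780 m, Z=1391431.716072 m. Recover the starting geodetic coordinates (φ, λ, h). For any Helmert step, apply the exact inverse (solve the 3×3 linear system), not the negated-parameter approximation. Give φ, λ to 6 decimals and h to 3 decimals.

start: X=-3262047.9436, Y=-5303753.9778, Z=1391431.7161 m
→ Helmert⁻¹: X=-3261500.2263, Y=-5303256.4870, Z=1391873.7987
→ geod (Bowring, a=6378137.000): φ=12.68407700°, λ=-121.59149600°, h=2480.3030 m

φ=12.684077°, λ=-121.591496°, h=2480.303 m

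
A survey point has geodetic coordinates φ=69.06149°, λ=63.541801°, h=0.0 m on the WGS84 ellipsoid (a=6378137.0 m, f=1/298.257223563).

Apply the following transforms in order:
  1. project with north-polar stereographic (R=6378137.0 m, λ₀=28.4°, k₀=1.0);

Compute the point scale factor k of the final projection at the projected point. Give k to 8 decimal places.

start: φ=69.061490°, λ=63.541801°, h=0.000 m
→ into stereo (λ₀=28.4°): φ=69.06149000°, λ−λ₀=35.14180100°
scale k = 1.03414515

1.03414515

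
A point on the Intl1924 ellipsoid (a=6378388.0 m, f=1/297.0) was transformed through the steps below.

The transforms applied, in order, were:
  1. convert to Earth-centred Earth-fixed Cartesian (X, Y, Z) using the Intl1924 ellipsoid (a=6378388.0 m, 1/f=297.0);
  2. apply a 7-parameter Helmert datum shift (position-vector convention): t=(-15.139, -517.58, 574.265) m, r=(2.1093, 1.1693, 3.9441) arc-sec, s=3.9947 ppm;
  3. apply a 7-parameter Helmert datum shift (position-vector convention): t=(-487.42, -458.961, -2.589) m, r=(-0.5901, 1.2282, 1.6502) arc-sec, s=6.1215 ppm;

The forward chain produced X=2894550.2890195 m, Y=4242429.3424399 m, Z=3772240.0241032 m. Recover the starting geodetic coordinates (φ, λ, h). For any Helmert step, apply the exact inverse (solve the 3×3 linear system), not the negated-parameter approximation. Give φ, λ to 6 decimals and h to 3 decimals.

start: X=2894550.2890, Y=4242429.3424, Z=3772240.0241 m
→ Helmert⁻¹: X=2895031.4697, Y=4242828.3774, Z=3772248.8981
→ Helmert⁻¹: X=2895094.8014, Y=4243312.2173, Z=3771632.5857
→ geod (Bowring, a=6378388.000): φ=36.47173300°, λ=55.69536100°, h=1951.6360 m

φ=36.471733°, λ=55.695361°, h=1951.636 m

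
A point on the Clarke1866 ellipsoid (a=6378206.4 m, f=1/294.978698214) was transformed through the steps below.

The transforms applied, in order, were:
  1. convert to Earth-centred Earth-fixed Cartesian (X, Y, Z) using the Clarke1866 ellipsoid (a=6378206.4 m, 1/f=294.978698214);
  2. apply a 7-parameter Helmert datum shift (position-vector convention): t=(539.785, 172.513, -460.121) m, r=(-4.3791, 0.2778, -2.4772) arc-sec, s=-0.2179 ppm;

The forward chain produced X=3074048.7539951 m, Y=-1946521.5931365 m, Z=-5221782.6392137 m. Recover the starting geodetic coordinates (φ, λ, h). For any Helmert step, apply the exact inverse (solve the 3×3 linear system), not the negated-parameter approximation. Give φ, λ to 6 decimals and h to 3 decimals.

φ=-55.314664°, λ=-32.347063°, h=201.294 m

start: X=3074048.7540, Y=-1946521.5931, Z=-5221782.6392 m
→ Helmert⁻¹: X=3073540.0486, Y=-1946546.7657, Z=-5221360.8426
→ geod (Bowring, a=6378206.400): φ=-55.31466400°, λ=-32.34706300°, h=201.2940 m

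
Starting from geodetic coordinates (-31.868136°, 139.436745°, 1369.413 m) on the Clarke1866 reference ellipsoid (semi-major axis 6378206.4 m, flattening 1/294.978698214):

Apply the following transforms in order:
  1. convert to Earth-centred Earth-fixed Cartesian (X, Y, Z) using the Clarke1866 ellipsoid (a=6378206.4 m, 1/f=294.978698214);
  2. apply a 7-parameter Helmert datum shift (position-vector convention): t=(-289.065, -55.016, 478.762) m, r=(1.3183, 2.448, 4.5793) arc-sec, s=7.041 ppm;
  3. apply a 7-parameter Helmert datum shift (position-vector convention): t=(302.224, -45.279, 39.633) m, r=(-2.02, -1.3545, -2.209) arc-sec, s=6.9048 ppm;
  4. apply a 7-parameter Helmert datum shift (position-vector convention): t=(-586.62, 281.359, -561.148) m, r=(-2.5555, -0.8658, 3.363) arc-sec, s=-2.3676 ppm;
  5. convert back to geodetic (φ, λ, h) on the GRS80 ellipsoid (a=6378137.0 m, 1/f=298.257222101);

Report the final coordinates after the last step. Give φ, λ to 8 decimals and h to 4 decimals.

φ=-31.86444826°, λ=139.44127350°, h=1939.2241 m

start: φ=-31.868136°, λ=139.436745°, h=1369.413 m
→ ECEF (a=6378206.400, f=1/294.978698214): X=-4119844.3708, Y=3526553.0776, Z=-3348566.3103
→ Helmert 7p (PV): X=-4120280.4793, Y=3526452.8283, Z=-3348039.6905
→ Helmert 7p (PV): X=-4119946.9520, Y=3526443.2370, Z=-3348084.7679
→ Helmert 7p (PV): X=-4120567.2600, Y=3526607.5934, Z=-3348698.9729
→ geod (Bowring, a=6378137.000): φ=-31.86444826°, λ=139.44127350°, h=1939.2241 m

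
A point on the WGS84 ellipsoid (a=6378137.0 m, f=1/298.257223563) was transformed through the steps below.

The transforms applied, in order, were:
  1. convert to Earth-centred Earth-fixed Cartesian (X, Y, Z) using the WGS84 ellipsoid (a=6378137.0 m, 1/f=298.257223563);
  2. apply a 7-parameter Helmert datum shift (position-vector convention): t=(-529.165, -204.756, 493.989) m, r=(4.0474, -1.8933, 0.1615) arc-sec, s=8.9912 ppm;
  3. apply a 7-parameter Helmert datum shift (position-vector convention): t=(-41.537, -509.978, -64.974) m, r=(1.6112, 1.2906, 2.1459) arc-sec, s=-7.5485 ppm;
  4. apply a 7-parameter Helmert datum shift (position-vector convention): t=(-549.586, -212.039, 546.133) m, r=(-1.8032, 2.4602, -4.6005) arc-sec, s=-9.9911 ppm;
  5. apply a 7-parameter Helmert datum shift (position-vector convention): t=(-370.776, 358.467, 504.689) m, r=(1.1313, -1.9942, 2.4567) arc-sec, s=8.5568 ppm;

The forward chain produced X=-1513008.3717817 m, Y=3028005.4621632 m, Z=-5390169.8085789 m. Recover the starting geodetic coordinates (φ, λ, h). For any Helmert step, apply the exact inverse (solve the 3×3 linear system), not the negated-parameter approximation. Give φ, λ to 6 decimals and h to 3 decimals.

start: X=-1513008.3718, Y=3028005.4622, Z=-5390169.8086 m
→ Helmert⁻¹: X=-1512640.7099, Y=3027609.5386, Z=-5390630.3521
→ Helmert⁻¹: X=-1512109.4614, Y=3027865.2343, Z=-5391221.9149
→ Helmert⁻¹: X=-1512014.0993, Y=3028371.6899, Z=-5391230.7526
→ Helmert⁻¹: X=-1511518.4637, Y=3028444.6009, Z=-5391721.8150
→ geod (Bowring, a=6378137.000): φ=-58.05408600°, λ=116.52411300°, h=3293.0030 m

φ=-58.054086°, λ=116.524113°, h=3293.003 m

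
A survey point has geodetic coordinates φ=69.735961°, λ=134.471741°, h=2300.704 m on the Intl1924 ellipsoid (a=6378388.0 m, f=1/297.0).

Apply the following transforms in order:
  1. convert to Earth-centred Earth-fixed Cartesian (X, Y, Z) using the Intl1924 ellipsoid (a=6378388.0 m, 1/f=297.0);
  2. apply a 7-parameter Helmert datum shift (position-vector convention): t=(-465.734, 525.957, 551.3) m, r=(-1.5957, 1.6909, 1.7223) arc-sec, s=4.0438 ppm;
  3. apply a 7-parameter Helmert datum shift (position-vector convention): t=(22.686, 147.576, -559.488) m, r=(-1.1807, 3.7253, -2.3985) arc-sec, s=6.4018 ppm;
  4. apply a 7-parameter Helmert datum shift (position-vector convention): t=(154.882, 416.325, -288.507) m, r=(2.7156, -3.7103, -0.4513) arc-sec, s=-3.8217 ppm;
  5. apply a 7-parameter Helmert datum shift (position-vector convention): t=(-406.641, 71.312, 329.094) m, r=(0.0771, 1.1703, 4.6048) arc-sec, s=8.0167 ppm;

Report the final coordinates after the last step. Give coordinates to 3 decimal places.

X=-1553443.705 m, Y=1582840.479 m, Z=5963340.869 m

start: φ=69.735961°, λ=134.471741°, h=2300.704 m
→ ECEF (a=6378388.000, f=1/297.0): X=-1552782.6405, Y=1581682.7883, Z=5963199.3750
→ Helmert 7p (PV): X=-1553218.9759, Y=1582248.3081, Z=5963775.2821
→ Helmert 7p (PV): X=-1553080.1234, Y=1582458.2127, Z=5963272.9683
→ Helmert 7p (PV): X=-1553023.1108, Y=1582793.3783, Z=5962954.5686
→ Helmert 7p (PV): X=-1553443.7049, Y=1582840.4791, Z=5963340.8691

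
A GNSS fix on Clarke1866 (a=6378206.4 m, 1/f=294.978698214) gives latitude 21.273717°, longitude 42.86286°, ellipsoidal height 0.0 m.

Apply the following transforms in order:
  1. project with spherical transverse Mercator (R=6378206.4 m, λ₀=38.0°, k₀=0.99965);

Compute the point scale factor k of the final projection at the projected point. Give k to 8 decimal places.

start: φ=21.273717°, λ=42.862860°, h=0.000 m
→ into tm (λ₀=38.0°): φ=21.27371700°, λ−λ₀=4.86286000°
scale k = 1.00278365

1.00278365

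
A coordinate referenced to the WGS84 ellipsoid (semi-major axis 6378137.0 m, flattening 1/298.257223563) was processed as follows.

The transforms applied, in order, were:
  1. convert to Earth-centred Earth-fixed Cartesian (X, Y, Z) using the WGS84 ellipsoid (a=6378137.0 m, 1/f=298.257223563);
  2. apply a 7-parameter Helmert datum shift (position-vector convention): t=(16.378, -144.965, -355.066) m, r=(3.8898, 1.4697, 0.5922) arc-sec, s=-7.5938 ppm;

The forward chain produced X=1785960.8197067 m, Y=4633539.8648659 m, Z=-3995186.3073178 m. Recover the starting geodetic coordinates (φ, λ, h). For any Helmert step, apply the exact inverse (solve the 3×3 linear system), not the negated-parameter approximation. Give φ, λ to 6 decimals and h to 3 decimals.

φ=-39.003608°, λ=68.921237°, h=3667.065 m

start: X=1785960.8197, Y=4633539.8649, Z=-3995186.3073 m
→ Helmert⁻¹: X=1785999.7725, Y=4633639.5520, Z=-3994936.2342
→ geod (Bowring, a=6378137.000): φ=-39.00360800°, λ=68.92123700°, h=3667.0650 m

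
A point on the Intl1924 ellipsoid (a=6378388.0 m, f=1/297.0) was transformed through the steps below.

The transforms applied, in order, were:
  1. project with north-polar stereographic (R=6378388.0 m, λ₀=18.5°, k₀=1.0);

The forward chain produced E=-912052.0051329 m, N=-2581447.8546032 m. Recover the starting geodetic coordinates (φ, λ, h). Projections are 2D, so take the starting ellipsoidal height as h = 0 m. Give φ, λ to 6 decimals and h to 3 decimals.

φ=65.774117°, λ=-0.958837°, h=0.000 m

start: E=-912052.0051, N=-2581447.8546 m
→ stereo⁻¹: φ=65.77411700°, λ=-0.95883700°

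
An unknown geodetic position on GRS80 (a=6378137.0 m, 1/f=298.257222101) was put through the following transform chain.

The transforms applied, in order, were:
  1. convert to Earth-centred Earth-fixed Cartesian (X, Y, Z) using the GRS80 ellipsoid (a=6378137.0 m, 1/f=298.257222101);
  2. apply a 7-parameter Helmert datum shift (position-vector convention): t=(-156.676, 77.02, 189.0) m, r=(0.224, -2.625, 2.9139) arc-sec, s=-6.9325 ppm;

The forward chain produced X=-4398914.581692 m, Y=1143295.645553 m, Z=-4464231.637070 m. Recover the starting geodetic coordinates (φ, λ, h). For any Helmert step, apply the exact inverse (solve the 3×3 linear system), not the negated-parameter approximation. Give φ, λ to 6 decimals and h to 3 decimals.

start: X=-4398914.5817, Y=1143295.6456, Z=-4464231.6371 m
→ Helmert⁻¹: X=-4398829.0647, Y=1143283.8449, Z=-4464396.8474
→ geod (Bowring, a=6378137.000): φ=-44.67987900°, λ=165.43080700°, h=3233.5160 m

φ=-44.679879°, λ=165.430807°, h=3233.516 m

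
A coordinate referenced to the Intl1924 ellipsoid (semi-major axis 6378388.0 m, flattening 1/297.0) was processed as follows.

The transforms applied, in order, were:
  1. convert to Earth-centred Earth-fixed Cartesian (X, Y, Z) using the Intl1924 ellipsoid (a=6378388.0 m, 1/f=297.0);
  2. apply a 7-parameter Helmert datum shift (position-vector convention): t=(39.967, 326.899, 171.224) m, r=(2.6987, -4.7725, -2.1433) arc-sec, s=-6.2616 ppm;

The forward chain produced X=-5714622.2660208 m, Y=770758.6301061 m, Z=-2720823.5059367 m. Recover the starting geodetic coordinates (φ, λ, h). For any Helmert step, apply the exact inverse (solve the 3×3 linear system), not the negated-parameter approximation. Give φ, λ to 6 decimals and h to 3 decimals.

φ=-25.409613°, λ=172.322898°, h=1685.979 m

start: X=-5714622.2660, Y=770758.6301, Z=-2720823.5059 m
→ Helmert⁻¹: X=-5714768.9760, Y=770341.5738, Z=-2720889.6199
→ geod (Bowring, a=6378388.000): φ=-25.40961300°, λ=172.32289800°, h=1685.9790 m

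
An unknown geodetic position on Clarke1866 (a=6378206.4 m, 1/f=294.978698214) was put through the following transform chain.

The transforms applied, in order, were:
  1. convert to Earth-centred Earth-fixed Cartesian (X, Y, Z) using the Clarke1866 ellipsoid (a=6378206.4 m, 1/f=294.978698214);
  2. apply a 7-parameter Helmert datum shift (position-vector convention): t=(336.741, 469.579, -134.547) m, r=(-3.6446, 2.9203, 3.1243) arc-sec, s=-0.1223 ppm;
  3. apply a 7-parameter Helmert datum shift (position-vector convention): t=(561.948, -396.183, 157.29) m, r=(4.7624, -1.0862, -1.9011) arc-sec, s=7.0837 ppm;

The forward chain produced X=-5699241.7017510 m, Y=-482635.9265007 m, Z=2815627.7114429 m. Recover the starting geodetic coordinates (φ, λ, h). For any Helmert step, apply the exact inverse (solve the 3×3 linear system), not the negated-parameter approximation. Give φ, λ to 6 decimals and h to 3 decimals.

φ=26.360007°, λ=-175.160040°, h=1893.951 m

start: X=-5699241.7018, Y=-482635.9265, Z=2815627.7114 m
→ Helmert⁻¹: X=-5699744.0033, Y=-482223.8546, Z=2815491.6267
→ Helmert⁻¹: X=-5700128.6146, Y=-482656.9018, Z=2815537.2872
→ geod (Bowring, a=6378206.400): φ=26.36000700°, λ=-175.16004000°, h=1893.9510 m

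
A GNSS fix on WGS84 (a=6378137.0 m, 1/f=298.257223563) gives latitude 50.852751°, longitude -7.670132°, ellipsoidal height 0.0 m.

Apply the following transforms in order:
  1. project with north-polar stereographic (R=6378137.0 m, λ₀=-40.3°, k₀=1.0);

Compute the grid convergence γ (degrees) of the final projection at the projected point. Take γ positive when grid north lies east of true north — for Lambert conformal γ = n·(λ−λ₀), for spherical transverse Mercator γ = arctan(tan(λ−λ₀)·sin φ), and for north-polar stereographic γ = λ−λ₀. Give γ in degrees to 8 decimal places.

start: φ=50.852751°, λ=-7.670132°, h=0.000 m
→ into stereo (λ₀=-40.3°): φ=50.85275100°, λ−λ₀=32.62986800°
convergence γ = 32.62986800°

32.62986800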